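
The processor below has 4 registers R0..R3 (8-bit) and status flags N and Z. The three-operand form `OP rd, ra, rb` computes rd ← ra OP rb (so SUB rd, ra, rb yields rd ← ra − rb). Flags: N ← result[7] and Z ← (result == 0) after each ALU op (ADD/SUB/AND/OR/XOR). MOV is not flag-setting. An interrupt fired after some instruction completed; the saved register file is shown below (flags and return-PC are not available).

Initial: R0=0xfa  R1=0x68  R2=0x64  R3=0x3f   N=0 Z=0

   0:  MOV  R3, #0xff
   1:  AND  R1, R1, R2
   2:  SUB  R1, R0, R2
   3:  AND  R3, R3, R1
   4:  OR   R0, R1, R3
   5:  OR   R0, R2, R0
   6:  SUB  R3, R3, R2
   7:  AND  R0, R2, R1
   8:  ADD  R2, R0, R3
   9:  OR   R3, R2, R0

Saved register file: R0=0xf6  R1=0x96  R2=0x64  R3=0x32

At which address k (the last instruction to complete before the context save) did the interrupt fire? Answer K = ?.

after  0: R0=0xfa R1=0x68 R2=0x64 R3=0xff  N=0 Z=0
after  1: R0=0xfa R1=0x60 R2=0x64 R3=0xff  N=0 Z=0
after  2: R0=0xfa R1=0x96 R2=0x64 R3=0xff  N=1 Z=0
after  3: R0=0xfa R1=0x96 R2=0x64 R3=0x96  N=1 Z=0
after  4: R0=0x96 R1=0x96 R2=0x64 R3=0x96  N=1 Z=0
after  5: R0=0xf6 R1=0x96 R2=0x64 R3=0x96  N=1 Z=0
after  6: R0=0xf6 R1=0x96 R2=0x64 R3=0x32  N=0 Z=0
-- IRQ taken; context saved, return-PC = 7 --

K = 6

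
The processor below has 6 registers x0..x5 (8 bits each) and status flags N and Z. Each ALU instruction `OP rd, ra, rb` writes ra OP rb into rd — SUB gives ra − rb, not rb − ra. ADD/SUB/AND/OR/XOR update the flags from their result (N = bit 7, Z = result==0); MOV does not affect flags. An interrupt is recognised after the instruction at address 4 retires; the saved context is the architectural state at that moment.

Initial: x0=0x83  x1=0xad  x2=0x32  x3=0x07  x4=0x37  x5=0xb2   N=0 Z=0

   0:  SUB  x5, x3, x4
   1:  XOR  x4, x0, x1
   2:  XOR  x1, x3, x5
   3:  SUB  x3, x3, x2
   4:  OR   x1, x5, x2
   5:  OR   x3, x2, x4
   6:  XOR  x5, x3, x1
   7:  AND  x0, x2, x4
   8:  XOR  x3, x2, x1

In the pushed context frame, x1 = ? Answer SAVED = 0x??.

SAVED = 0xf2

after  0: x0=0x83 x1=0xad x2=0x32 x3=0x07 x4=0x37 x5=0xd0  N=1 Z=0
after  1: x0=0x83 x1=0xad x2=0x32 x3=0x07 x4=0x2e x5=0xd0  N=0 Z=0
after  2: x0=0x83 x1=0xd7 x2=0x32 x3=0x07 x4=0x2e x5=0xd0  N=1 Z=0
after  3: x0=0x83 x1=0xd7 x2=0x32 x3=0xd5 x4=0x2e x5=0xd0  N=1 Z=0
after  4: x0=0x83 x1=0xf2 x2=0x32 x3=0xd5 x4=0x2e x5=0xd0  N=1 Z=0
-- IRQ taken; context saved, return-PC = 5 --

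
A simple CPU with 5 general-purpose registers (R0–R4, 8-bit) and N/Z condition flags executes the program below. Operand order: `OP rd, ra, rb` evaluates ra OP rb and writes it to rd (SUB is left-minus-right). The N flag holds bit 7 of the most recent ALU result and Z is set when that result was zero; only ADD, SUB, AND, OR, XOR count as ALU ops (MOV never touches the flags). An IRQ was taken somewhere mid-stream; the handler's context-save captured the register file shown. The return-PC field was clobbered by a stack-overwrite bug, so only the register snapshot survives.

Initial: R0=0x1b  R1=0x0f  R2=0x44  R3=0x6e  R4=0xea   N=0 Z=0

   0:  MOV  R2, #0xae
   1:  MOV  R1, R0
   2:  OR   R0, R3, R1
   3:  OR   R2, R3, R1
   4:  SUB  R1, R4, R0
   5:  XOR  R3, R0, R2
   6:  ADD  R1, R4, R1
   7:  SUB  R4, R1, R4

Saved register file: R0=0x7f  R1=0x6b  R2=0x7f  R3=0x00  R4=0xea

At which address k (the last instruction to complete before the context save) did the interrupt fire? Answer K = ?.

after  0: R0=0x1b R1=0x0f R2=0xae R3=0x6e R4=0xea  N=0 Z=0
after  1: R0=0x1b R1=0x1b R2=0xae R3=0x6e R4=0xea  N=0 Z=0
after  2: R0=0x7f R1=0x1b R2=0xae R3=0x6e R4=0xea  N=0 Z=0
after  3: R0=0x7f R1=0x1b R2=0x7f R3=0x6e R4=0xea  N=0 Z=0
after  4: R0=0x7f R1=0x6b R2=0x7f R3=0x6e R4=0xea  N=0 Z=0
after  5: R0=0x7f R1=0x6b R2=0x7f R3=0x00 R4=0xea  N=0 Z=1
-- IRQ taken; context saved, return-PC = 6 --

K = 5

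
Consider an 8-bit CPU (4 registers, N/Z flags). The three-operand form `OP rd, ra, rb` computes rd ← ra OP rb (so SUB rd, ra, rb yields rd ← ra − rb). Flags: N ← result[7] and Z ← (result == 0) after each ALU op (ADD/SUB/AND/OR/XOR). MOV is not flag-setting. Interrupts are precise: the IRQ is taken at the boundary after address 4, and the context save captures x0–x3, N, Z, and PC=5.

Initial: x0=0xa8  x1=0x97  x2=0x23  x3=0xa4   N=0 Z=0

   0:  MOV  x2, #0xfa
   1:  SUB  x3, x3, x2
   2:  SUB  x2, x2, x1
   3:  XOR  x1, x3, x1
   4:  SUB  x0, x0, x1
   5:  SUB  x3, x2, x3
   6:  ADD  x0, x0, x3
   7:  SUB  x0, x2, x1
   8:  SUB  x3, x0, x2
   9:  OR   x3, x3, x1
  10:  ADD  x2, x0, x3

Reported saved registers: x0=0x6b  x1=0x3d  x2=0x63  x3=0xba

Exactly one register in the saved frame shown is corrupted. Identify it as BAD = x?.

after  0: x0=0xa8 x1=0x97 x2=0xfa x3=0xa4  N=0 Z=0
after  1: x0=0xa8 x1=0x97 x2=0xfa x3=0xaa  N=1 Z=0
after  2: x0=0xa8 x1=0x97 x2=0x63 x3=0xaa  N=0 Z=0
after  3: x0=0xa8 x1=0x3d x2=0x63 x3=0xaa  N=0 Z=0
after  4: x0=0x6b x1=0x3d x2=0x63 x3=0xaa  N=0 Z=0
-- IRQ taken; context saved, return-PC = 5 --
mismatch: x3: reported 0xba vs actual 0xaa

BAD = x3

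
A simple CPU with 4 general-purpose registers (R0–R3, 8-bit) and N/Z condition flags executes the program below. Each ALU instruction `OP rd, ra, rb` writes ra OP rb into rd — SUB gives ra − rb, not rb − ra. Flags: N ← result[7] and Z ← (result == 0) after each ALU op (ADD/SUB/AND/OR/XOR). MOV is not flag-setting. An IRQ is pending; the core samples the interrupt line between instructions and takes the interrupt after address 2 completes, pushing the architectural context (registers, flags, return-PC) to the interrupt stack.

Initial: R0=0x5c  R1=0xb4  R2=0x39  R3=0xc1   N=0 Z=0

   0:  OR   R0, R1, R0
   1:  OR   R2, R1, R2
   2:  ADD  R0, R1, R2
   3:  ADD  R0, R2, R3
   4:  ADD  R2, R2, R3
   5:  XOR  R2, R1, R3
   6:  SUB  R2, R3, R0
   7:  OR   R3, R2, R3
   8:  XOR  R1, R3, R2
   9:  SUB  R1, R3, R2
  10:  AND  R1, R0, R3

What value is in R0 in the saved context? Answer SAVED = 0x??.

SAVED = 0x71

after  0: R0=0xfc R1=0xb4 R2=0x39 R3=0xc1  N=1 Z=0
after  1: R0=0xfc R1=0xb4 R2=0xbd R3=0xc1  N=1 Z=0
after  2: R0=0x71 R1=0xb4 R2=0xbd R3=0xc1  N=0 Z=0
-- IRQ taken; context saved, return-PC = 3 --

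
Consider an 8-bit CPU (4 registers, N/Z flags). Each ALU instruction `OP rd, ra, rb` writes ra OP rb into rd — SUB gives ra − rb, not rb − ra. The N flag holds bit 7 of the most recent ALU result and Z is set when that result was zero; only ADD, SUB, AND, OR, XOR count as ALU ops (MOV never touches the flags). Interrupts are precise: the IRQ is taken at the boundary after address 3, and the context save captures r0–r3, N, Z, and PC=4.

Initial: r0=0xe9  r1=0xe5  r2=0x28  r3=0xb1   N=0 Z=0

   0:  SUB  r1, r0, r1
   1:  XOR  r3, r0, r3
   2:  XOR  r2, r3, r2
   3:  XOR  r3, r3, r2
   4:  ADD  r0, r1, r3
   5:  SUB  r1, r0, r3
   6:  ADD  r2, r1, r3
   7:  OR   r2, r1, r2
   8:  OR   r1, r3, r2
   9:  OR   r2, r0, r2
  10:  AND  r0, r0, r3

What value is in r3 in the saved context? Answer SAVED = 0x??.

after  0: r0=0xe9 r1=0x04 r2=0x28 r3=0xb1  N=0 Z=0
after  1: r0=0xe9 r1=0x04 r2=0x28 r3=0x58  N=0 Z=0
after  2: r0=0xe9 r1=0x04 r2=0x70 r3=0x58  N=0 Z=0
after  3: r0=0xe9 r1=0x04 r2=0x70 r3=0x28  N=0 Z=0
-- IRQ taken; context saved, return-PC = 4 --

SAVED = 0x28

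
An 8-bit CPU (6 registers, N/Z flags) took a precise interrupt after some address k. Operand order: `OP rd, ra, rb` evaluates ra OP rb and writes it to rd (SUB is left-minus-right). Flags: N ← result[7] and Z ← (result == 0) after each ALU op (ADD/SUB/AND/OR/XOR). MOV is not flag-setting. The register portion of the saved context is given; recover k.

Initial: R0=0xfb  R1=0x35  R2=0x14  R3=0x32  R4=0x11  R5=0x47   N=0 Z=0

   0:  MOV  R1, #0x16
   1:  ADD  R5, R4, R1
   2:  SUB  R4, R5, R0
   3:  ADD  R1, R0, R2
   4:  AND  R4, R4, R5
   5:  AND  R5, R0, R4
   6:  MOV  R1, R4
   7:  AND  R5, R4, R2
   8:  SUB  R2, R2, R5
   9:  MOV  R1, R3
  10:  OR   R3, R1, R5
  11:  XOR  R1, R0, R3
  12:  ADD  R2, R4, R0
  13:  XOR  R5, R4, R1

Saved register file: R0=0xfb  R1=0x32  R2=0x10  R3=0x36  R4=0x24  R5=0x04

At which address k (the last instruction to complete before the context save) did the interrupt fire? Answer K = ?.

K = 10

after  0: R0=0xfb R1=0x16 R2=0x14 R3=0x32 R4=0x11 R5=0x47  N=0 Z=0
after  1: R0=0xfb R1=0x16 R2=0x14 R3=0x32 R4=0x11 R5=0x27  N=0 Z=0
after  2: R0=0xfb R1=0x16 R2=0x14 R3=0x32 R4=0x2c R5=0x27  N=0 Z=0
after  3: R0=0xfb R1=0x0f R2=0x14 R3=0x32 R4=0x2c R5=0x27  N=0 Z=0
after  4: R0=0xfb R1=0x0f R2=0x14 R3=0x32 R4=0x24 R5=0x27  N=0 Z=0
after  5: R0=0xfb R1=0x0f R2=0x14 R3=0x32 R4=0x24 R5=0x20  N=0 Z=0
after  6: R0=0xfb R1=0x24 R2=0x14 R3=0x32 R4=0x24 R5=0x20  N=0 Z=0
after  7: R0=0xfb R1=0x24 R2=0x14 R3=0x32 R4=0x24 R5=0x04  N=0 Z=0
after  8: R0=0xfb R1=0x24 R2=0x10 R3=0x32 R4=0x24 R5=0x04  N=0 Z=0
after  9: R0=0xfb R1=0x32 R2=0x10 R3=0x32 R4=0x24 R5=0x04  N=0 Z=0
after 10: R0=0xfb R1=0x32 R2=0x10 R3=0x36 R4=0x24 R5=0x04  N=0 Z=0
-- IRQ taken; context saved, return-PC = 11 --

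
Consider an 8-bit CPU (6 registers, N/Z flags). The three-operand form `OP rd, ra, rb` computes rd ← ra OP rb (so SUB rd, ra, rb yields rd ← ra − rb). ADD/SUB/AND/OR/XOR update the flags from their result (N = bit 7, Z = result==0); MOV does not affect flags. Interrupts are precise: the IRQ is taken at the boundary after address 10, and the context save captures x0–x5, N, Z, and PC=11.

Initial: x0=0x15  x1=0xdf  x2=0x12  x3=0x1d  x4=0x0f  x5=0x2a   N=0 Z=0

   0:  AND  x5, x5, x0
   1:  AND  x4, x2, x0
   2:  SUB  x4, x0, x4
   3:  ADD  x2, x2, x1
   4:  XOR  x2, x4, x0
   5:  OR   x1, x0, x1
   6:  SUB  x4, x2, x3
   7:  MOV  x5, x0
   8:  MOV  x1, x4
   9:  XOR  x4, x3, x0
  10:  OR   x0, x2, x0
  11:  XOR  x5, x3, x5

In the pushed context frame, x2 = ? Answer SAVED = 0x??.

SAVED = 0x10

after  0: x0=0x15 x1=0xdf x2=0x12 x3=0x1d x4=0x0f x5=0x00  N=0 Z=1
after  1: x0=0x15 x1=0xdf x2=0x12 x3=0x1d x4=0x10 x5=0x00  N=0 Z=0
after  2: x0=0x15 x1=0xdf x2=0x12 x3=0x1d x4=0x05 x5=0x00  N=0 Z=0
after  3: x0=0x15 x1=0xdf x2=0xf1 x3=0x1d x4=0x05 x5=0x00  N=1 Z=0
after  4: x0=0x15 x1=0xdf x2=0x10 x3=0x1d x4=0x05 x5=0x00  N=0 Z=0
after  5: x0=0x15 x1=0xdf x2=0x10 x3=0x1d x4=0x05 x5=0x00  N=1 Z=0
after  6: x0=0x15 x1=0xdf x2=0x10 x3=0x1d x4=0xf3 x5=0x00  N=1 Z=0
after  7: x0=0x15 x1=0xdf x2=0x10 x3=0x1d x4=0xf3 x5=0x15  N=1 Z=0
after  8: x0=0x15 x1=0xf3 x2=0x10 x3=0x1d x4=0xf3 x5=0x15  N=1 Z=0
after  9: x0=0x15 x1=0xf3 x2=0x10 x3=0x1d x4=0x08 x5=0x15  N=0 Z=0
after 10: x0=0x15 x1=0xf3 x2=0x10 x3=0x1d x4=0x08 x5=0x15  N=0 Z=0
-- IRQ taken; context saved, return-PC = 11 --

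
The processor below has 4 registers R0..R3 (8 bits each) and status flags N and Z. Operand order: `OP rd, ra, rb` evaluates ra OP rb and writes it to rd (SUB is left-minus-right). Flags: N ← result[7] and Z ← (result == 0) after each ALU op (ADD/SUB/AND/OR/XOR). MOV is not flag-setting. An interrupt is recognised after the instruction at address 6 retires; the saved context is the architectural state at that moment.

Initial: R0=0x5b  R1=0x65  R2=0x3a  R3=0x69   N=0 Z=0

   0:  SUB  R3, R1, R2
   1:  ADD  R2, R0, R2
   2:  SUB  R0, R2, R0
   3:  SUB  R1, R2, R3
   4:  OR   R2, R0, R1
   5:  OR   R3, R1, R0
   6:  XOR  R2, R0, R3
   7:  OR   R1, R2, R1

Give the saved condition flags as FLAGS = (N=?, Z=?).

FLAGS = (N=0, Z=0)

after  0: R0=0x5b R1=0x65 R2=0x3a R3=0x2b  N=0 Z=0
after  1: R0=0x5b R1=0x65 R2=0x95 R3=0x2b  N=1 Z=0
after  2: R0=0x3a R1=0x65 R2=0x95 R3=0x2b  N=0 Z=0
after  3: R0=0x3a R1=0x6a R2=0x95 R3=0x2b  N=0 Z=0
after  4: R0=0x3a R1=0x6a R2=0x7a R3=0x2b  N=0 Z=0
after  5: R0=0x3a R1=0x6a R2=0x7a R3=0x7a  N=0 Z=0
after  6: R0=0x3a R1=0x6a R2=0x40 R3=0x7a  N=0 Z=0
-- IRQ taken; context saved, return-PC = 7 --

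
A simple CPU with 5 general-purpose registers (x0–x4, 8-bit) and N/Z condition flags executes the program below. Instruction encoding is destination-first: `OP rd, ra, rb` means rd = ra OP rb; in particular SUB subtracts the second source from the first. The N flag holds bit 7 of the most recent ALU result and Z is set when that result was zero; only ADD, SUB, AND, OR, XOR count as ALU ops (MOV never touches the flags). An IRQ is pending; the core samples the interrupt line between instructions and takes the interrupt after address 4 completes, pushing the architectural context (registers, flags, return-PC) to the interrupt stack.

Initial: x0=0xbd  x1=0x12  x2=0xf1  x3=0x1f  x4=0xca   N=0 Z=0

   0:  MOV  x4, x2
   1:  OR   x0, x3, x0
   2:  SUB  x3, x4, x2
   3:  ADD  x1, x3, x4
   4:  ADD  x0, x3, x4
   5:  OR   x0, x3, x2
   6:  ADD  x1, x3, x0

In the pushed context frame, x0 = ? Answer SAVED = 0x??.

SAVED = 0xf1

after  0: x0=0xbd x1=0x12 x2=0xf1 x3=0x1f x4=0xf1  N=0 Z=0
after  1: x0=0xbf x1=0x12 x2=0xf1 x3=0x1f x4=0xf1  N=1 Z=0
after  2: x0=0xbf x1=0x12 x2=0xf1 x3=0x00 x4=0xf1  N=0 Z=1
after  3: x0=0xbf x1=0xf1 x2=0xf1 x3=0x00 x4=0xf1  N=1 Z=0
after  4: x0=0xf1 x1=0xf1 x2=0xf1 x3=0x00 x4=0xf1  N=1 Z=0
-- IRQ taken; context saved, return-PC = 5 --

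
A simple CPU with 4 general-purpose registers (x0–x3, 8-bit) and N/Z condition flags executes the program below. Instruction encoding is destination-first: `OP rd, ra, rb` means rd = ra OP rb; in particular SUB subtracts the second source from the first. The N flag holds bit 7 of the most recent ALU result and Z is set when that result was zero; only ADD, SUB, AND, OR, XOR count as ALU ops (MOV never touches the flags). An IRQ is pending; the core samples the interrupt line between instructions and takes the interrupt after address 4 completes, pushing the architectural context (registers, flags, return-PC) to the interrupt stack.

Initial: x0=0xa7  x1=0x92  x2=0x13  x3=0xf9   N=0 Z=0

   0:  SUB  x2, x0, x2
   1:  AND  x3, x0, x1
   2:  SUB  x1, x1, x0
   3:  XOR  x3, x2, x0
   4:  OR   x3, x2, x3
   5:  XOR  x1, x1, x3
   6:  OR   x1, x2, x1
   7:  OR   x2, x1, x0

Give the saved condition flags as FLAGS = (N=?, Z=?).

FLAGS = (N=1, Z=0)

after  0: x0=0xa7 x1=0x92 x2=0x94 x3=0xf9  N=1 Z=0
after  1: x0=0xa7 x1=0x92 x2=0x94 x3=0x82  N=1 Z=0
after  2: x0=0xa7 x1=0xeb x2=0x94 x3=0x82  N=1 Z=0
after  3: x0=0xa7 x1=0xeb x2=0x94 x3=0x33  N=0 Z=0
after  4: x0=0xa7 x1=0xeb x2=0x94 x3=0xb7  N=1 Z=0
-- IRQ taken; context saved, return-PC = 5 --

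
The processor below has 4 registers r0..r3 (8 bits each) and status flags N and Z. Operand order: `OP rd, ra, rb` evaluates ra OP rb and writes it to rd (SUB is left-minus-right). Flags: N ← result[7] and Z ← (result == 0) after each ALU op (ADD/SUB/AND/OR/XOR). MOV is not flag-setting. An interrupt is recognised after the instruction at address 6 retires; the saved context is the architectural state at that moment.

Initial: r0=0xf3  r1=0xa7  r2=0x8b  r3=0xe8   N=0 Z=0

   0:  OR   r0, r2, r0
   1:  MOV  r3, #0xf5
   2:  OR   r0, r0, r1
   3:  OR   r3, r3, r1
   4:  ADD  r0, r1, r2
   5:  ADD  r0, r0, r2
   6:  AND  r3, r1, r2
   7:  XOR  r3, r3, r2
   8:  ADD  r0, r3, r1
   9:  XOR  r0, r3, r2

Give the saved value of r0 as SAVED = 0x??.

after  0: r0=0xfb r1=0xa7 r2=0x8b r3=0xe8  N=1 Z=0
after  1: r0=0xfb r1=0xa7 r2=0x8b r3=0xf5  N=1 Z=0
after  2: r0=0xff r1=0xa7 r2=0x8b r3=0xf5  N=1 Z=0
after  3: r0=0xff r1=0xa7 r2=0x8b r3=0xf7  N=1 Z=0
after  4: r0=0x32 r1=0xa7 r2=0x8b r3=0xf7  N=0 Z=0
after  5: r0=0xbd r1=0xa7 r2=0x8b r3=0xf7  N=1 Z=0
after  6: r0=0xbd r1=0xa7 r2=0x8b r3=0x83  N=1 Z=0
-- IRQ taken; context saved, return-PC = 7 --

SAVED = 0xbd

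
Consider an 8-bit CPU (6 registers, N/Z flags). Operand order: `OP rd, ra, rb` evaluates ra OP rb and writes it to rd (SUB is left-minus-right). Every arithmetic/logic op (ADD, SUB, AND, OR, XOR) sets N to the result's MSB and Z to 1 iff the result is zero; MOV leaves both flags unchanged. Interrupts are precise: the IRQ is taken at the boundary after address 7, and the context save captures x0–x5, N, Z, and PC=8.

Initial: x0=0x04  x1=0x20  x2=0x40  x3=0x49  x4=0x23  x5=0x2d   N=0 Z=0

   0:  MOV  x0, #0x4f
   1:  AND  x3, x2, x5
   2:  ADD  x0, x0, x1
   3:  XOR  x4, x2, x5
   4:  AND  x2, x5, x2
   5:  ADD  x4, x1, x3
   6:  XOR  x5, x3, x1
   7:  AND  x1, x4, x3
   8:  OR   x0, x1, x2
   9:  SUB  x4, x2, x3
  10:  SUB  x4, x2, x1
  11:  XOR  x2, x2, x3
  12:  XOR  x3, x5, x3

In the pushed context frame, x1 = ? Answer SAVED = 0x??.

SAVED = 0x00

after  0: x0=0x4f x1=0x20 x2=0x40 x3=0x49 x4=0x23 x5=0x2d  N=0 Z=0
after  1: x0=0x4f x1=0x20 x2=0x40 x3=0x00 x4=0x23 x5=0x2d  N=0 Z=1
after  2: x0=0x6f x1=0x20 x2=0x40 x3=0x00 x4=0x23 x5=0x2d  N=0 Z=0
after  3: x0=0x6f x1=0x20 x2=0x40 x3=0x00 x4=0x6d x5=0x2d  N=0 Z=0
after  4: x0=0x6f x1=0x20 x2=0x00 x3=0x00 x4=0x6d x5=0x2d  N=0 Z=1
after  5: x0=0x6f x1=0x20 x2=0x00 x3=0x00 x4=0x20 x5=0x2d  N=0 Z=0
after  6: x0=0x6f x1=0x20 x2=0x00 x3=0x00 x4=0x20 x5=0x20  N=0 Z=0
after  7: x0=0x6f x1=0x00 x2=0x00 x3=0x00 x4=0x20 x5=0x20  N=0 Z=1
-- IRQ taken; context saved, return-PC = 8 --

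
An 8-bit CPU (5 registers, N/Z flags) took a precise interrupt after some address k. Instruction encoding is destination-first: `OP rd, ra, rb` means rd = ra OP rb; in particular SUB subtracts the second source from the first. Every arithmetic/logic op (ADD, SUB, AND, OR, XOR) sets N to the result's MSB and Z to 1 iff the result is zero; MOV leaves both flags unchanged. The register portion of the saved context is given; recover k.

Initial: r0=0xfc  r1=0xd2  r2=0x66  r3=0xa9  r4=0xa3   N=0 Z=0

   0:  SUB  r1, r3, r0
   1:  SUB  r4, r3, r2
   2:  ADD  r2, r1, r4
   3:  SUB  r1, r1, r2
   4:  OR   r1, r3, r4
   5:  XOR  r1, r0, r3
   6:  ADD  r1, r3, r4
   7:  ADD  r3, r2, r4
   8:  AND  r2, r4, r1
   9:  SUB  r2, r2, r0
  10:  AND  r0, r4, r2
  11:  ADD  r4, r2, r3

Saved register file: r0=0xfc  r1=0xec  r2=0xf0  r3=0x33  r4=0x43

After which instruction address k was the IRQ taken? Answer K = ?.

K = 7

after  0: r0=0xfc r1=0xad r2=0x66 r3=0xa9 r4=0xa3  N=1 Z=0
after  1: r0=0xfc r1=0xad r2=0x66 r3=0xa9 r4=0x43  N=0 Z=0
after  2: r0=0xfc r1=0xad r2=0xf0 r3=0xa9 r4=0x43  N=1 Z=0
after  3: r0=0xfc r1=0xbd r2=0xf0 r3=0xa9 r4=0x43  N=1 Z=0
after  4: r0=0xfc r1=0xeb r2=0xf0 r3=0xa9 r4=0x43  N=1 Z=0
after  5: r0=0xfc r1=0x55 r2=0xf0 r3=0xa9 r4=0x43  N=0 Z=0
after  6: r0=0xfc r1=0xec r2=0xf0 r3=0xa9 r4=0x43  N=1 Z=0
after  7: r0=0xfc r1=0xec r2=0xf0 r3=0x33 r4=0x43  N=0 Z=0
-- IRQ taken; context saved, return-PC = 8 --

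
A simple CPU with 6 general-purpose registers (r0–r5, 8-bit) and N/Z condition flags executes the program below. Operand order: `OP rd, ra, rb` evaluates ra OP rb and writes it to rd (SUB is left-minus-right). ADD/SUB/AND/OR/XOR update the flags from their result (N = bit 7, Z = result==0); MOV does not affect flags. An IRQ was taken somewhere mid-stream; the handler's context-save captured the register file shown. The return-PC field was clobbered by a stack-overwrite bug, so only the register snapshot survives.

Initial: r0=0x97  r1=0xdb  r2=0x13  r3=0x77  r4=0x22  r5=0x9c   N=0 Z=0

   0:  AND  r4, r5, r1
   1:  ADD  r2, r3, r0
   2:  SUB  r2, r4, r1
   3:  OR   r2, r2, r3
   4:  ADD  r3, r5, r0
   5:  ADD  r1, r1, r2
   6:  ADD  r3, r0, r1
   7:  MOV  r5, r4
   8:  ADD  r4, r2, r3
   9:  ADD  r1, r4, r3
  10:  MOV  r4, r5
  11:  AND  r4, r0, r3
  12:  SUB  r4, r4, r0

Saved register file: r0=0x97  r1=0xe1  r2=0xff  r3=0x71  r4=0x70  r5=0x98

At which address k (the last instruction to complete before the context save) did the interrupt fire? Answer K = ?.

K = 9

after  0: r0=0x97 r1=0xdb r2=0x13 r3=0x77 r4=0x98 r5=0x9c  N=1 Z=0
after  1: r0=0x97 r1=0xdb r2=0x0e r3=0x77 r4=0x98 r5=0x9c  N=0 Z=0
after  2: r0=0x97 r1=0xdb r2=0xbd r3=0x77 r4=0x98 r5=0x9c  N=1 Z=0
after  3: r0=0x97 r1=0xdb r2=0xff r3=0x77 r4=0x98 r5=0x9c  N=1 Z=0
after  4: r0=0x97 r1=0xdb r2=0xff r3=0x33 r4=0x98 r5=0x9c  N=0 Z=0
after  5: r0=0x97 r1=0xda r2=0xff r3=0x33 r4=0x98 r5=0x9c  N=1 Z=0
after  6: r0=0x97 r1=0xda r2=0xff r3=0x71 r4=0x98 r5=0x9c  N=0 Z=0
after  7: r0=0x97 r1=0xda r2=0xff r3=0x71 r4=0x98 r5=0x98  N=0 Z=0
after  8: r0=0x97 r1=0xda r2=0xff r3=0x71 r4=0x70 r5=0x98  N=0 Z=0
after  9: r0=0x97 r1=0xe1 r2=0xff r3=0x71 r4=0x70 r5=0x98  N=1 Z=0
-- IRQ taken; context saved, return-PC = 10 --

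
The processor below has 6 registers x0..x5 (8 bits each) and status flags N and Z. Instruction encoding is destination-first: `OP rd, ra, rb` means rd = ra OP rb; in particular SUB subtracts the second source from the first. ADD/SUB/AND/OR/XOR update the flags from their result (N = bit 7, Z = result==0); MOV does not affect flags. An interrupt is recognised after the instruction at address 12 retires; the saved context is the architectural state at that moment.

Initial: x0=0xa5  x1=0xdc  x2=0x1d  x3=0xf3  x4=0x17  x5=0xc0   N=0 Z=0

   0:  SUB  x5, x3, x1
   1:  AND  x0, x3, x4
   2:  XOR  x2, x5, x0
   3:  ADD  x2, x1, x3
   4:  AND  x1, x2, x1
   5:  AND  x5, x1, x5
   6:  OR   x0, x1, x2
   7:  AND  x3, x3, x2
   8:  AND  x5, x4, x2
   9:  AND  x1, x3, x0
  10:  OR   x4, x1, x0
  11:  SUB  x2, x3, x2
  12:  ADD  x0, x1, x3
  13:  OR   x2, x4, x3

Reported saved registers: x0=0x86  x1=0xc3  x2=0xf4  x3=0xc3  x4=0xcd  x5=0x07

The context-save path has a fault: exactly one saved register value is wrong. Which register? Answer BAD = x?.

BAD = x4

after  0: x0=0xa5 x1=0xdc x2=0x1d x3=0xf3 x4=0x17 x5=0x17  N=0 Z=0
after  1: x0=0x13 x1=0xdc x2=0x1d x3=0xf3 x4=0x17 x5=0x17  N=0 Z=0
after  2: x0=0x13 x1=0xdc x2=0x04 x3=0xf3 x4=0x17 x5=0x17  N=0 Z=0
after  3: x0=0x13 x1=0xdc x2=0xcf x3=0xf3 x4=0x17 x5=0x17  N=1 Z=0
after  4: x0=0x13 x1=0xcc x2=0xcf x3=0xf3 x4=0x17 x5=0x17  N=1 Z=0
after  5: x0=0x13 x1=0xcc x2=0xcf x3=0xf3 x4=0x17 x5=0x04  N=0 Z=0
after  6: x0=0xcf x1=0xcc x2=0xcf x3=0xf3 x4=0x17 x5=0x04  N=1 Z=0
after  7: x0=0xcf x1=0xcc x2=0xcf x3=0xc3 x4=0x17 x5=0x04  N=1 Z=0
after  8: x0=0xcf x1=0xcc x2=0xcf x3=0xc3 x4=0x17 x5=0x07  N=0 Z=0
after  9: x0=0xcf x1=0xc3 x2=0xcf x3=0xc3 x4=0x17 x5=0x07  N=1 Z=0
after 10: x0=0xcf x1=0xc3 x2=0xcf x3=0xc3 x4=0xcf x5=0x07  N=1 Z=0
after 11: x0=0xcf x1=0xc3 x2=0xf4 x3=0xc3 x4=0xcf x5=0x07  N=1 Z=0
after 12: x0=0x86 x1=0xc3 x2=0xf4 x3=0xc3 x4=0xcf x5=0x07  N=1 Z=0
-- IRQ taken; context saved, return-PC = 13 --
mismatch: x4: reported 0xcd vs actual 0xcf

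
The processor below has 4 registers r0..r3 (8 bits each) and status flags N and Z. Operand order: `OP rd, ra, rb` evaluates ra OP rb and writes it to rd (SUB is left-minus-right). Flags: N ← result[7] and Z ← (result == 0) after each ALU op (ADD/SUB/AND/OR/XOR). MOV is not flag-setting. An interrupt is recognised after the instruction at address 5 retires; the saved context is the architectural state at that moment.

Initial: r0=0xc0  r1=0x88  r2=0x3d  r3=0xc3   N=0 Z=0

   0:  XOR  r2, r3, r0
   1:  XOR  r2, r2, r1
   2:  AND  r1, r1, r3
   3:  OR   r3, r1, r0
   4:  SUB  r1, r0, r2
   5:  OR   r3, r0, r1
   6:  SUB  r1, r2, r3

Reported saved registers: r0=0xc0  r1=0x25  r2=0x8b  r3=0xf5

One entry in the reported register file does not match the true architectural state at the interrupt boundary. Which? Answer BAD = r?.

BAD = r1

after  0: r0=0xc0 r1=0x88 r2=0x03 r3=0xc3  N=0 Z=0
after  1: r0=0xc0 r1=0x88 r2=0x8b r3=0xc3  N=1 Z=0
after  2: r0=0xc0 r1=0x80 r2=0x8b r3=0xc3  N=1 Z=0
after  3: r0=0xc0 r1=0x80 r2=0x8b r3=0xc0  N=1 Z=0
after  4: r0=0xc0 r1=0x35 r2=0x8b r3=0xc0  N=0 Z=0
after  5: r0=0xc0 r1=0x35 r2=0x8b r3=0xf5  N=1 Z=0
-- IRQ taken; context saved, return-PC = 6 --
mismatch: r1: reported 0x25 vs actual 0x35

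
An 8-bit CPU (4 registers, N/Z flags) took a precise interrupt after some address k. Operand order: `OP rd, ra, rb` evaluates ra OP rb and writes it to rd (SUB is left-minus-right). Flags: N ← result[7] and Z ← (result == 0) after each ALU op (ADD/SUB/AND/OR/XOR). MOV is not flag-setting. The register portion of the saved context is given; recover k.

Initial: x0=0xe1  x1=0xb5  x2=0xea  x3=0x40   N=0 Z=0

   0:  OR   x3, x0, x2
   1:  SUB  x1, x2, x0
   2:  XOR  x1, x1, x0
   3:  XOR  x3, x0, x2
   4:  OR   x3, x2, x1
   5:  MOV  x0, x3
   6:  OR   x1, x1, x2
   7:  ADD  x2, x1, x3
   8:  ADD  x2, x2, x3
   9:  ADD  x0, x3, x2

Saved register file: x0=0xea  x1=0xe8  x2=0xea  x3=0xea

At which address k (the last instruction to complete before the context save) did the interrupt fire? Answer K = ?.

after  0: x0=0xe1 x1=0xb5 x2=0xea x3=0xeb  N=1 Z=0
after  1: x0=0xe1 x1=0x09 x2=0xea x3=0xeb  N=0 Z=0
after  2: x0=0xe1 x1=0xe8 x2=0xea x3=0xeb  N=1 Z=0
after  3: x0=0xe1 x1=0xe8 x2=0xea x3=0x0b  N=0 Z=0
after  4: x0=0xe1 x1=0xe8 x2=0xea x3=0xea  N=1 Z=0
after  5: x0=0xea x1=0xe8 x2=0xea x3=0xea  N=1 Z=0
-- IRQ taken; context saved, return-PC = 6 --

K = 5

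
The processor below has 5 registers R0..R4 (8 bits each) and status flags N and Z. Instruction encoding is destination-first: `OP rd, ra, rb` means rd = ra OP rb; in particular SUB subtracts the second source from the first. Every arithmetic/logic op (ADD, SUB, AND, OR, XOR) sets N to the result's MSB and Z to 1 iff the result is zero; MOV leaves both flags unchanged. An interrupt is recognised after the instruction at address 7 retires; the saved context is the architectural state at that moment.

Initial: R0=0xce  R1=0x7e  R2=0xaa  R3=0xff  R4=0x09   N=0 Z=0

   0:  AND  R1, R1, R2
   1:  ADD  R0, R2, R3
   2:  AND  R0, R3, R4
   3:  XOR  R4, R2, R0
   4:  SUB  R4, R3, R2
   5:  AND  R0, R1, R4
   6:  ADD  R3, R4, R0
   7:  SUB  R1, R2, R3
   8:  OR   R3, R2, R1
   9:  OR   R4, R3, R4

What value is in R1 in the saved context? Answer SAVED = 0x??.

SAVED = 0x55

after  0: R0=0xce R1=0x2a R2=0xaa R3=0xff R4=0x09  N=0 Z=0
after  1: R0=0xa9 R1=0x2a R2=0xaa R3=0xff R4=0x09  N=1 Z=0
after  2: R0=0x09 R1=0x2a R2=0xaa R3=0xff R4=0x09  N=0 Z=0
after  3: R0=0x09 R1=0x2a R2=0xaa R3=0xff R4=0xa3  N=1 Z=0
after  4: R0=0x09 R1=0x2a R2=0xaa R3=0xff R4=0x55  N=0 Z=0
after  5: R0=0x00 R1=0x2a R2=0xaa R3=0xff R4=0x55  N=0 Z=1
after  6: R0=0x00 R1=0x2a R2=0xaa R3=0x55 R4=0x55  N=0 Z=0
after  7: R0=0x00 R1=0x55 R2=0xaa R3=0x55 R4=0x55  N=0 Z=0
-- IRQ taken; context saved, return-PC = 8 --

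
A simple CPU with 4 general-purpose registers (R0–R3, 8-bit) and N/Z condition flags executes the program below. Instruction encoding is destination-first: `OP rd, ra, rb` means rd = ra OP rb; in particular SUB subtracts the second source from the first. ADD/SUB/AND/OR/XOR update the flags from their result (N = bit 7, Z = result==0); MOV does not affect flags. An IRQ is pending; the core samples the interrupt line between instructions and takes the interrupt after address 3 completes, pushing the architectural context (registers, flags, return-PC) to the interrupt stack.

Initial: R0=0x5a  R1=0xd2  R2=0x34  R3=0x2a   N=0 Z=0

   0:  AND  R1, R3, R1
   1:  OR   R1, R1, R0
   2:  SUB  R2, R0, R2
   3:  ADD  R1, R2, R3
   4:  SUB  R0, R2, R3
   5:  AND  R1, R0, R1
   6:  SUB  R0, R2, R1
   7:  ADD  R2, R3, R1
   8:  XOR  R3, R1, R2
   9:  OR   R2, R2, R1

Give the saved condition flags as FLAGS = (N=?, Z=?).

after  0: R0=0x5a R1=0x02 R2=0x34 R3=0x2a  N=0 Z=0
after  1: R0=0x5a R1=0x5a R2=0x34 R3=0x2a  N=0 Z=0
after  2: R0=0x5a R1=0x5a R2=0x26 R3=0x2a  N=0 Z=0
after  3: R0=0x5a R1=0x50 R2=0x26 R3=0x2a  N=0 Z=0
-- IRQ taken; context saved, return-PC = 4 --

FLAGS = (N=0, Z=0)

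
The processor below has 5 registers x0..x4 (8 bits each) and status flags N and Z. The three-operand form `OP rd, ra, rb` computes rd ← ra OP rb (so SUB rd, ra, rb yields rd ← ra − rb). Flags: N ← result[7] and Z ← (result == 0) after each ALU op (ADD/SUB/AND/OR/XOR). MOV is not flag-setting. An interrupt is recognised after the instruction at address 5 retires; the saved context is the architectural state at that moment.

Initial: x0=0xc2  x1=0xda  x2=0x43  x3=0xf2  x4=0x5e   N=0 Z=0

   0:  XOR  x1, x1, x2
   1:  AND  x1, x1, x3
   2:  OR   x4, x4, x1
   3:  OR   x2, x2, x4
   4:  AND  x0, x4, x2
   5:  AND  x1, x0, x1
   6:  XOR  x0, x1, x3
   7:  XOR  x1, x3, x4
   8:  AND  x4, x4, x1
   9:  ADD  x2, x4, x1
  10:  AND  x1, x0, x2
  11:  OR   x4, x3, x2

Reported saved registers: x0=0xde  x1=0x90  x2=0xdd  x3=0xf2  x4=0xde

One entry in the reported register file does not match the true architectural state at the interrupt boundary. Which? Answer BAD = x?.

BAD = x2

after  0: x0=0xc2 x1=0x99 x2=0x43 x3=0xf2 x4=0x5e  N=1 Z=0
after  1: x0=0xc2 x1=0x90 x2=0x43 x3=0xf2 x4=0x5e  N=1 Z=0
after  2: x0=0xc2 x1=0x90 x2=0x43 x3=0xf2 x4=0xde  N=1 Z=0
after  3: x0=0xc2 x1=0x90 x2=0xdf x3=0xf2 x4=0xde  N=1 Z=0
after  4: x0=0xde x1=0x90 x2=0xdf x3=0xf2 x4=0xde  N=1 Z=0
after  5: x0=0xde x1=0x90 x2=0xdf x3=0xf2 x4=0xde  N=1 Z=0
-- IRQ taken; context saved, return-PC = 6 --
mismatch: x2: reported 0xdd vs actual 0xdf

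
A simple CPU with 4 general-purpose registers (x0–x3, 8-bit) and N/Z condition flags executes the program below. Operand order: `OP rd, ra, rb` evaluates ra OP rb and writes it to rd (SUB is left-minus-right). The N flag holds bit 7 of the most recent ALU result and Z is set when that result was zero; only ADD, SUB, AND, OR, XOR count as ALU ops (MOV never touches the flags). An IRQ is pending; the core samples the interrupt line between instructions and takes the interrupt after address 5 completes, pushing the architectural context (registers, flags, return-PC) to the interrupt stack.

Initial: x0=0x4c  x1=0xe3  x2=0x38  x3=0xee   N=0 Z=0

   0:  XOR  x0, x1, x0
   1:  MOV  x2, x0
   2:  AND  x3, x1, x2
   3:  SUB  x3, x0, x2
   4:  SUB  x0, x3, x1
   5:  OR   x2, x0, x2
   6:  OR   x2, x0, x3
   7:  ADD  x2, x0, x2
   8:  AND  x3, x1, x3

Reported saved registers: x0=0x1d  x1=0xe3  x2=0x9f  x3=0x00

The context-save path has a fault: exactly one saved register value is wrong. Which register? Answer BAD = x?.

BAD = x2

after  0: x0=0xaf x1=0xe3 x2=0x38 x3=0xee  N=1 Z=0
after  1: x0=0xaf x1=0xe3 x2=0xaf x3=0xee  N=1 Z=0
after  2: x0=0xaf x1=0xe3 x2=0xaf x3=0xa3  N=1 Z=0
after  3: x0=0xaf x1=0xe3 x2=0xaf x3=0x00  N=0 Z=1
after  4: x0=0x1d x1=0xe3 x2=0xaf x3=0x00  N=0 Z=0
after  5: x0=0x1d x1=0xe3 x2=0xbf x3=0x00  N=1 Z=0
-- IRQ taken; context saved, return-PC = 6 --
mismatch: x2: reported 0x9f vs actual 0xbf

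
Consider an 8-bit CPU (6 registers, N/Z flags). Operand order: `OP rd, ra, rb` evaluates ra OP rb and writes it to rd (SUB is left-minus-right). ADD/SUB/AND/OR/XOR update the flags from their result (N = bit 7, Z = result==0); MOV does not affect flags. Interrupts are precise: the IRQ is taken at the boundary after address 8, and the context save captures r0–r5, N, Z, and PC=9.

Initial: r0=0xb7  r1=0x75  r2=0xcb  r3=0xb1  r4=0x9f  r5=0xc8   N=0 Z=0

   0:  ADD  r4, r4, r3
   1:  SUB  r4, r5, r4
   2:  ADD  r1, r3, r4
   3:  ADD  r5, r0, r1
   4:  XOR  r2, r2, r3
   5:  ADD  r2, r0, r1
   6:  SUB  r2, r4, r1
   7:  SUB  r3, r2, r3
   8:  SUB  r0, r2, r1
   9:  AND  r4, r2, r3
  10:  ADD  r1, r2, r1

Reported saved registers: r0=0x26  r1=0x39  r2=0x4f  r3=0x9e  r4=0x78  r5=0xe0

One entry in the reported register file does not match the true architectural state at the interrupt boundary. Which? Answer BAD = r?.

BAD = r1

after  0: r0=0xb7 r1=0x75 r2=0xcb r3=0xb1 r4=0x50 r5=0xc8  N=0 Z=0
after  1: r0=0xb7 r1=0x75 r2=0xcb r3=0xb1 r4=0x78 r5=0xc8  N=0 Z=0
after  2: r0=0xb7 r1=0x29 r2=0xcb r3=0xb1 r4=0x78 r5=0xc8  N=0 Z=0
after  3: r0=0xb7 r1=0x29 r2=0xcb r3=0xb1 r4=0x78 r5=0xe0  N=1 Z=0
after  4: r0=0xb7 r1=0x29 r2=0x7a r3=0xb1 r4=0x78 r5=0xe0  N=0 Z=0
after  5: r0=0xb7 r1=0x29 r2=0xe0 r3=0xb1 r4=0x78 r5=0xe0  N=1 Z=0
after  6: r0=0xb7 r1=0x29 r2=0x4f r3=0xb1 r4=0x78 r5=0xe0  N=0 Z=0
after  7: r0=0xb7 r1=0x29 r2=0x4f r3=0x9e r4=0x78 r5=0xe0  N=1 Z=0
after  8: r0=0x26 r1=0x29 r2=0x4f r3=0x9e r4=0x78 r5=0xe0  N=0 Z=0
-- IRQ taken; context saved, return-PC = 9 --
mismatch: r1: reported 0x39 vs actual 0x29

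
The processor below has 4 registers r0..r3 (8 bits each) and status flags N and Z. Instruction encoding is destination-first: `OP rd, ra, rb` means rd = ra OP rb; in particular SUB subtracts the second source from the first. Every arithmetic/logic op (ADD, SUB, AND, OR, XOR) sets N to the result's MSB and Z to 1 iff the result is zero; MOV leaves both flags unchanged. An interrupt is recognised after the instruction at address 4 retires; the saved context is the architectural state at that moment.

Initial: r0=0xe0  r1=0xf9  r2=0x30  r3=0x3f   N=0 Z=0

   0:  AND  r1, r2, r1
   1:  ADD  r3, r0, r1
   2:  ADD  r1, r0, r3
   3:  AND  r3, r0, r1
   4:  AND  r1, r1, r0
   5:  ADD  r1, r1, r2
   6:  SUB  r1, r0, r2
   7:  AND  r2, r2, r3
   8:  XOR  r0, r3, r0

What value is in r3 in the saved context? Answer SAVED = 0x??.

after  0: r0=0xe0 r1=0x30 r2=0x30 r3=0x3f  N=0 Z=0
after  1: r0=0xe0 r1=0x30 r2=0x30 r3=0x10  N=0 Z=0
after  2: r0=0xe0 r1=0xf0 r2=0x30 r3=0x10  N=1 Z=0
after  3: r0=0xe0 r1=0xf0 r2=0x30 r3=0xe0  N=1 Z=0
after  4: r0=0xe0 r1=0xe0 r2=0x30 r3=0xe0  N=1 Z=0
-- IRQ taken; context saved, return-PC = 5 --

SAVED = 0xe0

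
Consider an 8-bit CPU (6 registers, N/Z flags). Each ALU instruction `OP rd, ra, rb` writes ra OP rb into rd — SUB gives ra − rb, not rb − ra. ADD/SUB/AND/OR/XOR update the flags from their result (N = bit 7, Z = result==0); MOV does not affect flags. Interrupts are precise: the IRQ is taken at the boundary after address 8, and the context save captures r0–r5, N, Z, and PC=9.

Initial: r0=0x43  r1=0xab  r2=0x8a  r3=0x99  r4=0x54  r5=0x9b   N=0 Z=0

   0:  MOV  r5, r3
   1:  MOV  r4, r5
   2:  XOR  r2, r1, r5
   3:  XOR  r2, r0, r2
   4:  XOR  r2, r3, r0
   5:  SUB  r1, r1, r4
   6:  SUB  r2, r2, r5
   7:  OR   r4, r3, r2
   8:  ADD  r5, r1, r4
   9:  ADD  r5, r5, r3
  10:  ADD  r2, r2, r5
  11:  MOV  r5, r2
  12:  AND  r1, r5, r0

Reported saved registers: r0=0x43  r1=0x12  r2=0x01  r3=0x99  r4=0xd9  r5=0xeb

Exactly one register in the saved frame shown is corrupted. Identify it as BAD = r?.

after  0: r0=0x43 r1=0xab r2=0x8a r3=0x99 r4=0x54 r5=0x99  N=0 Z=0
after  1: r0=0x43 r1=0xab r2=0x8a r3=0x99 r4=0x99 r5=0x99  N=0 Z=0
after  2: r0=0x43 r1=0xab r2=0x32 r3=0x99 r4=0x99 r5=0x99  N=0 Z=0
after  3: r0=0x43 r1=0xab r2=0x71 r3=0x99 r4=0x99 r5=0x99  N=0 Z=0
after  4: r0=0x43 r1=0xab r2=0xda r3=0x99 r4=0x99 r5=0x99  N=1 Z=0
after  5: r0=0x43 r1=0x12 r2=0xda r3=0x99 r4=0x99 r5=0x99  N=0 Z=0
after  6: r0=0x43 r1=0x12 r2=0x41 r3=0x99 r4=0x99 r5=0x99  N=0 Z=0
after  7: r0=0x43 r1=0x12 r2=0x41 r3=0x99 r4=0xd9 r5=0x99  N=1 Z=0
after  8: r0=0x43 r1=0x12 r2=0x41 r3=0x99 r4=0xd9 r5=0xeb  N=1 Z=0
-- IRQ taken; context saved, return-PC = 9 --
mismatch: r2: reported 0x01 vs actual 0x41

BAD = r2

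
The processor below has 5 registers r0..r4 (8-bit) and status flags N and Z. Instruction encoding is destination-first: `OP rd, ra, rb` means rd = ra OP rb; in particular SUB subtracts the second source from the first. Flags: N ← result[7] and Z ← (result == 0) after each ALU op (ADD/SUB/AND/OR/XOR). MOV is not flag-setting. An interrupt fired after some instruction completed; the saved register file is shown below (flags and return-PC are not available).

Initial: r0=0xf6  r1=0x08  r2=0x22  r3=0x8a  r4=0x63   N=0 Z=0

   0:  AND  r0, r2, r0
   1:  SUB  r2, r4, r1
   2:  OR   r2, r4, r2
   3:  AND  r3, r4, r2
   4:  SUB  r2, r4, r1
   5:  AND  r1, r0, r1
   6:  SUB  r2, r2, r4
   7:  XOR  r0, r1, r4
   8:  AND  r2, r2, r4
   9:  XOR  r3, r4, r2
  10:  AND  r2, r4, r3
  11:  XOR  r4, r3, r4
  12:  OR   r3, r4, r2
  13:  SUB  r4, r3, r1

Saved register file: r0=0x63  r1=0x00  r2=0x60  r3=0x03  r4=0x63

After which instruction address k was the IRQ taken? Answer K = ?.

K = 9

after  0: r0=0x22 r1=0x08 r2=0x22 r3=0x8a r4=0x63  N=0 Z=0
after  1: r0=0x22 r1=0x08 r2=0x5b r3=0x8a r4=0x63  N=0 Z=0
after  2: r0=0x22 r1=0x08 r2=0x7b r3=0x8a r4=0x63  N=0 Z=0
after  3: r0=0x22 r1=0x08 r2=0x7b r3=0x63 r4=0x63  N=0 Z=0
after  4: r0=0x22 r1=0x08 r2=0x5b r3=0x63 r4=0x63  N=0 Z=0
after  5: r0=0x22 r1=0x00 r2=0x5b r3=0x63 r4=0x63  N=0 Z=1
after  6: r0=0x22 r1=0x00 r2=0xf8 r3=0x63 r4=0x63  N=1 Z=0
after  7: r0=0x63 r1=0x00 r2=0xf8 r3=0x63 r4=0x63  N=0 Z=0
after  8: r0=0x63 r1=0x00 r2=0x60 r3=0x63 r4=0x63  N=0 Z=0
after  9: r0=0x63 r1=0x00 r2=0x60 r3=0x03 r4=0x63  N=0 Z=0
-- IRQ taken; context saved, return-PC = 10 --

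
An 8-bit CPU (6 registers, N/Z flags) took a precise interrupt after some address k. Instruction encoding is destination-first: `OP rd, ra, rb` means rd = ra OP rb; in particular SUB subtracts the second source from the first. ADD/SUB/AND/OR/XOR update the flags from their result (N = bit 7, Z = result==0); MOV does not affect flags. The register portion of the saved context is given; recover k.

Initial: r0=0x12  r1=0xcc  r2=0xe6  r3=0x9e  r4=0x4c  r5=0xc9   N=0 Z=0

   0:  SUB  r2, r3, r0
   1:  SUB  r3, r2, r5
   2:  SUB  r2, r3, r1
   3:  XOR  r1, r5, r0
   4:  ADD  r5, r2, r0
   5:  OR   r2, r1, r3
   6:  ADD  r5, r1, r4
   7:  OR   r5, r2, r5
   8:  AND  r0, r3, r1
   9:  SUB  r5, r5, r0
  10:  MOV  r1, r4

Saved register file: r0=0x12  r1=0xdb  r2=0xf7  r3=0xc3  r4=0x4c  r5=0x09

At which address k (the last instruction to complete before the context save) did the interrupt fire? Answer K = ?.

K = 4

after  0: r0=0x12 r1=0xcc r2=0x8c r3=0x9e r4=0x4c r5=0xc9  N=1 Z=0
after  1: r0=0x12 r1=0xcc r2=0x8c r3=0xc3 r4=0x4c r5=0xc9  N=1 Z=0
after  2: r0=0x12 r1=0xcc r2=0xf7 r3=0xc3 r4=0x4c r5=0xc9  N=1 Z=0
after  3: r0=0x12 r1=0xdb r2=0xf7 r3=0xc3 r4=0x4c r5=0xc9  N=1 Z=0
after  4: r0=0x12 r1=0xdb r2=0xf7 r3=0xc3 r4=0x4c r5=0x09  N=0 Z=0
-- IRQ taken; context saved, return-PC = 5 --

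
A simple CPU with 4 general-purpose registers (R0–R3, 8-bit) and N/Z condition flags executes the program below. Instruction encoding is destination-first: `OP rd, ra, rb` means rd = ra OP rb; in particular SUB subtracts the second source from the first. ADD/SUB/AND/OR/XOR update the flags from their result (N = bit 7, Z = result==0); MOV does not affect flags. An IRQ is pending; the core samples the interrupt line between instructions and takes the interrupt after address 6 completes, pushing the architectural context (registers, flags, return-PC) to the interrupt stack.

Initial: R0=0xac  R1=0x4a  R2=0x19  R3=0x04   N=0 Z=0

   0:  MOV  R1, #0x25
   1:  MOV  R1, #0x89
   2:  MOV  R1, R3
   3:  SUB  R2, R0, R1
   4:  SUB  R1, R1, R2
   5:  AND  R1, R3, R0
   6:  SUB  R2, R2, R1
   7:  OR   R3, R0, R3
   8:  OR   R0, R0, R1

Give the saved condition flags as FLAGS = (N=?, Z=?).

after  0: R0=0xac R1=0x25 R2=0x19 R3=0x04  N=0 Z=0
after  1: R0=0xac R1=0x89 R2=0x19 R3=0x04  N=0 Z=0
after  2: R0=0xac R1=0x04 R2=0x19 R3=0x04  N=0 Z=0
after  3: R0=0xac R1=0x04 R2=0xa8 R3=0x04  N=1 Z=0
after  4: R0=0xac R1=0x5c R2=0xa8 R3=0x04  N=0 Z=0
after  5: R0=0xac R1=0x04 R2=0xa8 R3=0x04  N=0 Z=0
after  6: R0=0xac R1=0x04 R2=0xa4 R3=0x04  N=1 Z=0
-- IRQ taken; context saved, return-PC = 7 --

FLAGS = (N=1, Z=0)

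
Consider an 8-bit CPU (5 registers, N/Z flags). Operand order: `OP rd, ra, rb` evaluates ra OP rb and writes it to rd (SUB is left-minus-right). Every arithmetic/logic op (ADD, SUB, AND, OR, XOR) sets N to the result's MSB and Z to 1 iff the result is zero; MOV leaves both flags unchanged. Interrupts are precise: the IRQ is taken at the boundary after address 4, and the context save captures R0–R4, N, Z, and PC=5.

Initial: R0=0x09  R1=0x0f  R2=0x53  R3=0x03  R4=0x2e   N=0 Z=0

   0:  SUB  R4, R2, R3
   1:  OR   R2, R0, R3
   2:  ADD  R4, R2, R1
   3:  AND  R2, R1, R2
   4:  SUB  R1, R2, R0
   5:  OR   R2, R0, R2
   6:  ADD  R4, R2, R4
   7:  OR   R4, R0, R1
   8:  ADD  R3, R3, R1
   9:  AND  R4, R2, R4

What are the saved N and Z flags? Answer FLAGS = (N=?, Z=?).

FLAGS = (N=0, Z=0)

after  0: R0=0x09 R1=0x0f R2=0x53 R3=0x03 R4=0x50  N=0 Z=0
after  1: R0=0x09 R1=0x0f R2=0x0b R3=0x03 R4=0x50  N=0 Z=0
after  2: R0=0x09 R1=0x0f R2=0x0b R3=0x03 R4=0x1a  N=0 Z=0
after  3: R0=0x09 R1=0x0f R2=0x0b R3=0x03 R4=0x1a  N=0 Z=0
after  4: R0=0x09 R1=0x02 R2=0x0b R3=0x03 R4=0x1a  N=0 Z=0
-- IRQ taken; context saved, return-PC = 5 --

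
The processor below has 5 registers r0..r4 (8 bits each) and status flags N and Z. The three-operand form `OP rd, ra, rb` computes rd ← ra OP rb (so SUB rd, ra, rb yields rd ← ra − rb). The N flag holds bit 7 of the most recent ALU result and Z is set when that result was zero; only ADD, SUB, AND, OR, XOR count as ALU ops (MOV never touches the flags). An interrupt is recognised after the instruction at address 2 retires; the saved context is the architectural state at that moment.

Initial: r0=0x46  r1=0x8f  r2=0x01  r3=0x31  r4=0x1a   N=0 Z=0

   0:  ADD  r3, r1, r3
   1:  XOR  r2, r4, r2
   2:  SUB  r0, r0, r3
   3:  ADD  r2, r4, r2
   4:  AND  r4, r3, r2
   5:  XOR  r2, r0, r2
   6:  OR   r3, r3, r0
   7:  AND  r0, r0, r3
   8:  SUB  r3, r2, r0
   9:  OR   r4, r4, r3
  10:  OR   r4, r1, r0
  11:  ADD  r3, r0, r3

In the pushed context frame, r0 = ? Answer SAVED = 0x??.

SAVED = 0x86

after  0: r0=0x46 r1=0x8f r2=0x01 r3=0xc0 r4=0x1a  N=1 Z=0
after  1: r0=0x46 r1=0x8f r2=0x1b r3=0xc0 r4=0x1a  N=0 Z=0
after  2: r0=0x86 r1=0x8f r2=0x1b r3=0xc0 r4=0x1a  N=1 Z=0
-- IRQ taken; context saved, return-PC = 3 --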